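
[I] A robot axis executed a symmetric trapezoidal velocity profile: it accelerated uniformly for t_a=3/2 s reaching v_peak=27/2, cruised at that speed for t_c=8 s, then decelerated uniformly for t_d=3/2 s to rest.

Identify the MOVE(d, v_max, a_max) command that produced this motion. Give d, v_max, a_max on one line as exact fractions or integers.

a_max = (27/2)/(3/2) = 9
d_a = ½·27/2·3/2 = 81/8; d_c = 27/2·8 = 108
d = 2·81/8 + 108 = 513/4
t_c = 8 > 0 ⇒ limit active, v_max = 27/2

d=513/4 v_max=27/2 a_max=9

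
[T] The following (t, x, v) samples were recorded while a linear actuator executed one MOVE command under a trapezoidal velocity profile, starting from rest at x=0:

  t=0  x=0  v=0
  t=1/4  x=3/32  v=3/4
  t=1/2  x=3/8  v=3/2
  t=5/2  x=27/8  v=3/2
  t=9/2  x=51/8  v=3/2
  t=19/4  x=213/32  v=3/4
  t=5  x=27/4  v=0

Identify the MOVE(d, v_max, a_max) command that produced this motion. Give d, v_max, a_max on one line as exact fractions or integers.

final state: t=5, x=27/4, v=0 → d = 27/4
a_max = (3/4−0)/(1/4−0) = 3
max v = 3/2 over t∈[1/2,9/2] → v_max = 3/2
check: 3/2·(1/2+4) = 27/4 ✓

d=27/4 v_max=3/2 a_max=3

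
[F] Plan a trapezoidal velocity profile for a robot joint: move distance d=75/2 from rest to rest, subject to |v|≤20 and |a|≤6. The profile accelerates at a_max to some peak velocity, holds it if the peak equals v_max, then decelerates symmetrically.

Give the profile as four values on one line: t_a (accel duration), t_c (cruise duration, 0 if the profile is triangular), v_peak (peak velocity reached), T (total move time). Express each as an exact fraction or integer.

vₘ²/aₘ = 20²/6 = 200/3
75/2 < 200/3 ⇒ no cruise
v_peak = √(75/2·6) = √225 = 15
t_a = 15/6 = 5/2; t_c = 0
T = 2·5/2 = 5

t_a=5/2 t_c=0 v_peak=15 T=5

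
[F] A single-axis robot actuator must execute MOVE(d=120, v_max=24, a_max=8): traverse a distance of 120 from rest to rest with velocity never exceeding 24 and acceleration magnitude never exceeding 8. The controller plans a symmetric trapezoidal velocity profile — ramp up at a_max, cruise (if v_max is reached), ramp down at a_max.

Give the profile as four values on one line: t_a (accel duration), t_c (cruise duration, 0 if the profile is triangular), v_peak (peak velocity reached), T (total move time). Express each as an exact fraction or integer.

t_a=3 t_c=2 v_peak=24 T=8

vₘ²/aₘ = 24²/8 = 72
120 ≥ 72 so v_max reached
t_a = 24/8 = 3; v_peak = 24
d_cruise = 120 − 72 = 48; t_c = 48/24 = 2
T = 2·3 + 2 = 8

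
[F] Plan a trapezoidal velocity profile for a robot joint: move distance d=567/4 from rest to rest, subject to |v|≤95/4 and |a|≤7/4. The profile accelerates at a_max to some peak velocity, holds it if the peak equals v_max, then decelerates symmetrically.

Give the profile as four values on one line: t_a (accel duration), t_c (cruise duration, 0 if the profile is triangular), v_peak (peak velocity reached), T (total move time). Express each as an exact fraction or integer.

t_a=9 t_c=0 v_peak=63/4 T=18

(v_max)²/a_max = (95/4)²/(7/4) = 9025/28
567/4 < 9025/28 ⇒ no cruise
v_peak = √(567/4·7/4) = √(3969/16) = 63/4
t_a = (63/4)/(7/4) = 9; t_c = 0
T = 2·9 = 18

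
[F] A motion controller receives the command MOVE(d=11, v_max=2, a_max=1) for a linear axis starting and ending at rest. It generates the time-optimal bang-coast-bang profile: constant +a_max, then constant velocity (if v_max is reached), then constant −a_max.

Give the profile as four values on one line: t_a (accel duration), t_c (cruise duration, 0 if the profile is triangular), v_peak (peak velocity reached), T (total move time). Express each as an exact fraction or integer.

t_a=2 t_c=7/2 v_peak=2 T=15/2

(v_max)²/a_max = 2²/1 = 4
11 ≥ 4 → trapezoidal
t_a = 2/1 = 2; v_peak = 2
d_cruise = 11 − 4 = 7; t_c = 7/2
T = 2·2 + 7/2 = 15/2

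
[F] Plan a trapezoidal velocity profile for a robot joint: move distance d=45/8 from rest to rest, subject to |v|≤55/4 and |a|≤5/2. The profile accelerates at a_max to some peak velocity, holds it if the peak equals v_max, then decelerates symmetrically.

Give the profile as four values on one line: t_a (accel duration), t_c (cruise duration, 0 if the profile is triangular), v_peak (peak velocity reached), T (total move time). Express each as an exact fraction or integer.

v_max²/a_max = (55/4)²/(5/2) = 605/8
45/8 < 605/8 so t_c = 0
v_peak = √(45/8·5/2) = √(225/16) = 15/4
t_a = (15/4)/(5/2) = 3/2; t_c = 0
T = 2·3/2 = 3

t_a=3/2 t_c=0 v_peak=15/4 T=3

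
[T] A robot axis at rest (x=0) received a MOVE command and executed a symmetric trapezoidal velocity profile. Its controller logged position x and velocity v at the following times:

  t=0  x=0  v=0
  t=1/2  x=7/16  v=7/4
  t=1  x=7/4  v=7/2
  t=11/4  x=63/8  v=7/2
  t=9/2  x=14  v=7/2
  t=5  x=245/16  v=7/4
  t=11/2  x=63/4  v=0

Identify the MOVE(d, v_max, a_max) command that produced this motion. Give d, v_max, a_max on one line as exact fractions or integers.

d=63/4 v_max=7/2 a_max=7/2

final state: t=11/2, x=63/4, v=0 → d = 63/4
a_max = (7/4−0)/(1/2−0) = 7/2
max v = 7/2 over t∈[1,9/2] → v_max = 7/2
check: 7/2·(1+7/2) = 63/4 ✓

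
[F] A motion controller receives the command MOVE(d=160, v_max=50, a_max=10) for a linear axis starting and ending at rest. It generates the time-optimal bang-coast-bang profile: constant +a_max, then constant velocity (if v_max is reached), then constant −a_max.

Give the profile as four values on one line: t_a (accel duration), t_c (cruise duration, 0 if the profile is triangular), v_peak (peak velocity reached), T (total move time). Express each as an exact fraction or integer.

t_a=4 t_c=0 v_peak=40 T=8

(v_max)²/a_max = 50²/10 = 250
160 < 250 ⇒ no cruise
v_peak = √(160·10) = √1600 = 40
t_a = 40/10 = 4; t_c = 0
T = 2·4 = 8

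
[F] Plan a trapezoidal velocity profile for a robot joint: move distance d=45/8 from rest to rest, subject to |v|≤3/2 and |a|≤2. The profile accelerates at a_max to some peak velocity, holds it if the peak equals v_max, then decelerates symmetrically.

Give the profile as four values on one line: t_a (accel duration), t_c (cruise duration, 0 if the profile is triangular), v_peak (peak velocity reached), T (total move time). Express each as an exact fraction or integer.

(v_max)²/a_max = (3/2)²/2 = 9/8
45/8 ≥ 9/8 → trapezoidal
t_a = (3/2)/2 = 3/4; v_peak = 3/2
d_cruise = 45/8 − 9/8 = 9/2; t_c = (9/2)/(3/2) = 3
T = 2·3/4 + 3 = 9/2

t_a=3/4 t_c=3 v_peak=3/2 T=9/2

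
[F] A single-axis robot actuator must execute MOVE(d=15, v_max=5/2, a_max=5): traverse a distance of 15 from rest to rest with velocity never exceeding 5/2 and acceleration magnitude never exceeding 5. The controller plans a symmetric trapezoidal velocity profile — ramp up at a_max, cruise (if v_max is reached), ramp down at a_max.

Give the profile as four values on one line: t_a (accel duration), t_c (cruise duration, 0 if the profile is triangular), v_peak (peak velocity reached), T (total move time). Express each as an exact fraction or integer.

t_a=1/2 t_c=11/2 v_peak=5/2 T=13/2

v_max²/a_max = (5/2)²/5 = 5/4
15 ≥ 5/4 → trapezoidal
t_a = (5/2)/5 = 1/2; v_peak = 5/2
d_cruise = 15 − 5/4 = 55/4; t_c = (55/4)/(5/2) = 11/2
T = 2·1/2 + 11/2 = 13/2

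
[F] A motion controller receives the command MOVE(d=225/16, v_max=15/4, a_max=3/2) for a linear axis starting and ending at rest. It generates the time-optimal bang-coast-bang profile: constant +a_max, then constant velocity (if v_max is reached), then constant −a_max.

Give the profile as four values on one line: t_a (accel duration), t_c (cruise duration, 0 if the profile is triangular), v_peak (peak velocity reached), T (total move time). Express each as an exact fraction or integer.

t_a=5/2 t_c=5/4 v_peak=15/4 T=25/4

vₘ²/aₘ = (15/4)²/(3/2) = 75/8
225/16 ≥ 75/8 so v_max reached
t_a = (15/4)/(3/2) = 5/2; v_peak = 15/4
d_cruise = 225/16 − 75/8 = 75/16; t_c = (75/16)/(15/4) = 5/4
T = 2·5/2 + 5/4 = 25/4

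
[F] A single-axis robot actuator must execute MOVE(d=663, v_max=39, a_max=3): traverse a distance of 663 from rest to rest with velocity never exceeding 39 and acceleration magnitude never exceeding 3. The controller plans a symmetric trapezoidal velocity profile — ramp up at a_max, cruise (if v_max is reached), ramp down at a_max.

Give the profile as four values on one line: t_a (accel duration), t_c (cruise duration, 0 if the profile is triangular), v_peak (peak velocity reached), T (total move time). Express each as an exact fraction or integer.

t_a=13 t_c=4 v_peak=39 T=30

v_max²/a_max = 39²/3 = 507
663 ≥ 507 → trapezoidal
t_a = 39/3 = 13; v_peak = 39
d_cruise = 663 − 507 = 156; t_c = 156/39 = 4
T = 2·13 + 4 = 30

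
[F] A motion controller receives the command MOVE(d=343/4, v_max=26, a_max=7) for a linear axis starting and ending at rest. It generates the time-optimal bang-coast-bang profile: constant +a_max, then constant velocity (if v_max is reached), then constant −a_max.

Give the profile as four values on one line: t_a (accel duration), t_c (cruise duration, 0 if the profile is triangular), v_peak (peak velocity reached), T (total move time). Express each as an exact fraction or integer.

v_max²/a_max = 26²/7 = 676/7
343/4 < 676/7 ⇒ no cruise
v_peak = √(343/4·7) = √(2401/4) = 49/2
t_a = (49/2)/7 = 7/2; t_c = 0
T = 2·7/2 = 7

t_a=7/2 t_c=0 v_peak=49/2 T=7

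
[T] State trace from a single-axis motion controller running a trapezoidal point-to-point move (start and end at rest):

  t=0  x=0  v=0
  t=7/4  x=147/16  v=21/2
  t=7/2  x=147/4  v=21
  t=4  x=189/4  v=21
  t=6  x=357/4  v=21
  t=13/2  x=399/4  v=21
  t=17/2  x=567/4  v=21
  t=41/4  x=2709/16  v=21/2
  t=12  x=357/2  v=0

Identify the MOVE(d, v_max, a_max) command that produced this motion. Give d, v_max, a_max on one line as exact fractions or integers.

final state: t=12, x=357/2, v=0 → d = 357/2
a_max = (21/2−0)/(7/4−0) = 6
max v = 21 over t∈[7/2,17/2] → v_max = 21
check: 21·(7/2+5) = 357/2 ✓

d=357/2 v_max=21 a_max=6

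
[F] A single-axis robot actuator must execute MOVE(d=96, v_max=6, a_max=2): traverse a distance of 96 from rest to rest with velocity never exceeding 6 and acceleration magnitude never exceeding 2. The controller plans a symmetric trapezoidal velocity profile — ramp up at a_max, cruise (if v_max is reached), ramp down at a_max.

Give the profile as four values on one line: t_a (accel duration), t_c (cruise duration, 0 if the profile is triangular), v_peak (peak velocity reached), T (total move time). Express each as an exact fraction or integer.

v_max²/a_max = 6²/2 = 18
96 ≥ 18 ⇒ cruise phase
t_a = 6/2 = 3; v_peak = 6
d_cruise = 96 − 18 = 78; t_c = 78/6 = 13
T = 2·3 + 13 = 19

t_a=3 t_c=13 v_peak=6 T=19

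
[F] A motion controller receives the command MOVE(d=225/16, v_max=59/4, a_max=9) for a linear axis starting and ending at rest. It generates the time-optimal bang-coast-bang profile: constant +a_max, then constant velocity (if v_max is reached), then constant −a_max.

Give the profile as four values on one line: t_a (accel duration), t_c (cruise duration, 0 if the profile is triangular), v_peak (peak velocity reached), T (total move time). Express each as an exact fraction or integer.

t_a=5/4 t_c=0 v_peak=45/4 T=5/2

(v_max)²/a_max = (59/4)²/9 = 3481/144
225/16 < 3481/144 → triangular
v_peak = √(225/16·9) = √(2025/16) = 45/4
t_a = (45/4)/9 = 5/4; t_c = 0
T = 2·5/4 = 5/2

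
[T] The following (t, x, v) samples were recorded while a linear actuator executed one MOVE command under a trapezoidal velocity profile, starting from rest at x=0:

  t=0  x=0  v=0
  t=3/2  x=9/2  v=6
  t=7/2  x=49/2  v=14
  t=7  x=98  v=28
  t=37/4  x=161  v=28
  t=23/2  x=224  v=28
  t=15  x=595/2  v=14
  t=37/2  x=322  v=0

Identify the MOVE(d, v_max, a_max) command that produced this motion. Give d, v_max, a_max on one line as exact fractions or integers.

final state: t=37/2, x=322, v=0 → d = 322
a_max = (6−0)/(3/2−0) = 4
max v = 28 over t∈[7,23/2] → v_max = 28
check: 28·(7+9/2) = 322 ✓

d=322 v_max=28 a_max=4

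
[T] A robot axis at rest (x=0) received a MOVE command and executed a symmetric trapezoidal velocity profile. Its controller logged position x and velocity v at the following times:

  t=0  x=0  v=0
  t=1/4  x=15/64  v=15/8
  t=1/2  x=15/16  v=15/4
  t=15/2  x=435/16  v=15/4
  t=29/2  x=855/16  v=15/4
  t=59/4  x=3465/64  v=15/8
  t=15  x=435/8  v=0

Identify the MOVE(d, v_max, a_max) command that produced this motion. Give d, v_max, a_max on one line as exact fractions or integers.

final state: t=15, x=435/8, v=0 → d = 435/8
a_max = (15/8−0)/(1/4−0) = 15/2
max v = 15/4 over t∈[1/2,29/2] → v_max = 15/4
check: 15/4·(1/2+14) = 435/8 ✓

d=435/8 v_max=15/4 a_max=15/2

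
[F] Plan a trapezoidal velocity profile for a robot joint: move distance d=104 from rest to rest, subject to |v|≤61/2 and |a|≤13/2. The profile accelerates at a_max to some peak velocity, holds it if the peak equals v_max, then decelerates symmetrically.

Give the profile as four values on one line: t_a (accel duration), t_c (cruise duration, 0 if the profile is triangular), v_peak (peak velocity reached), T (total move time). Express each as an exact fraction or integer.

t_a=4 t_c=0 v_peak=26 T=8

vₘ²/aₘ = (61/2)²/(13/2) = 3721/26
104 < 3721/26 so t_c = 0
v_peak = √(104·13/2) = √676 = 26
t_a = 26/(13/2) = 4; t_c = 0
T = 2·4 = 8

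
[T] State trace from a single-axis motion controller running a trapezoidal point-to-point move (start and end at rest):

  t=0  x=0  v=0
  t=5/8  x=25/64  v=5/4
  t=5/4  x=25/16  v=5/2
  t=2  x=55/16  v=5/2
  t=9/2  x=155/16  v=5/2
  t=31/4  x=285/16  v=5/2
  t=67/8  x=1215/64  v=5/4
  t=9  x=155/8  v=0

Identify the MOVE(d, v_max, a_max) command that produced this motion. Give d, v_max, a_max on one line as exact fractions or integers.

d=155/8 v_max=5/2 a_max=2

final state: t=9, x=155/8, v=0 → d = 155/8
a_max = (5/4−0)/(5/8−0) = 2
max v = 5/2 over t∈[5/4,31/4] → v_max = 5/2
check: 5/2·(5/4+13/2) = 155/8 ✓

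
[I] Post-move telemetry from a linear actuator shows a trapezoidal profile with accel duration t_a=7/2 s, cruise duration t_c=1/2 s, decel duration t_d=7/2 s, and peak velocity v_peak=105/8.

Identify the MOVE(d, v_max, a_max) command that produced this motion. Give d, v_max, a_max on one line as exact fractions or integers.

a_max = (105/8)/(7/2) = 15/4
d_a = ½·105/8·7/2 = 735/32; d_c = 105/8·1/2 = 105/16
d = 2·735/32 + 105/16 = 105/2
t_c = 1/2 > 0 so v_max = 105/8

d=105/2 v_max=105/8 a_max=15/4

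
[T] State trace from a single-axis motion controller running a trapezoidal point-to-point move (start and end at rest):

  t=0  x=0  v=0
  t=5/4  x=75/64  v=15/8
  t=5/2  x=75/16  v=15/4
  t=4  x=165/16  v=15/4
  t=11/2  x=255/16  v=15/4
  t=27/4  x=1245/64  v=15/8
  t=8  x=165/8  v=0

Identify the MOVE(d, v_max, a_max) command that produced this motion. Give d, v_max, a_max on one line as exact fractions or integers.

final state: t=8, x=165/8, v=0 → d = 165/8
a_max = (15/8−0)/(5/4−0) = 3/2
max v = 15/4 over t∈[5/2,11/2] → v_max = 15/4
check: 15/4·(5/2+3) = 165/8 ✓

d=165/8 v_max=15/4 a_max=3/2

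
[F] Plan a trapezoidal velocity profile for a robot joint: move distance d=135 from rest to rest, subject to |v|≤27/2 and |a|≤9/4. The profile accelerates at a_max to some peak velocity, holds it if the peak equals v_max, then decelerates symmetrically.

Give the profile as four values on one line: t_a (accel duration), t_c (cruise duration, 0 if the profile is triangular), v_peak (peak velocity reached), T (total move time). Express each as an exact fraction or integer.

t_a=6 t_c=4 v_peak=27/2 T=16

vₘ²/aₘ = (27/2)²/(9/4) = 81
135 ≥ 81 so v_max reached
t_a = (27/2)/(9/4) = 6; v_peak = 27/2
d_cruise = 135 − 81 = 54; t_c = 54/(27/2) = 4
T = 2·6 + 4 = 16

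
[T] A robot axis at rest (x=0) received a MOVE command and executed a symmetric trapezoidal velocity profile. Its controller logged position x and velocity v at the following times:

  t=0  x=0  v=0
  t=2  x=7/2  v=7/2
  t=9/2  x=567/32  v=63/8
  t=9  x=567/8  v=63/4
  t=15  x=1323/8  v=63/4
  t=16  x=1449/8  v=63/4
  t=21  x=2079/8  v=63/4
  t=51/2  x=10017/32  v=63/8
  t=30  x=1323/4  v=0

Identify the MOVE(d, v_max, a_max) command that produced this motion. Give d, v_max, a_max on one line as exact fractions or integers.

final state: t=30, x=1323/4, v=0 → d = 1323/4
a_max = (7/2−0)/(2−0) = 7/4
max v = 63/4 over t∈[9,21] → v_max = 63/4
check: 63/4·(9+12) = 1323/4 ✓

d=1323/4 v_max=63/4 a_max=7/4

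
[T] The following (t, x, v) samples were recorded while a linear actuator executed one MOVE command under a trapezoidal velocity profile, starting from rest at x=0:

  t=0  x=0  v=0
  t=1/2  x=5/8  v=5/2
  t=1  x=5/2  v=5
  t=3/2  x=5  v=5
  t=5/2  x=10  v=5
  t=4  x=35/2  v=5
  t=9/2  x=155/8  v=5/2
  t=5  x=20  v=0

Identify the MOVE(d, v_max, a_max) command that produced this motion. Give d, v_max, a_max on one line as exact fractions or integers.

final state: t=5, x=20, v=0 → d = 20
a_max = (5/2−0)/(1/2−0) = 5
max v = 5 over t∈[1,4] → v_max = 5
check: 5·(1+3) = 20 ✓

d=20 v_max=5 a_max=5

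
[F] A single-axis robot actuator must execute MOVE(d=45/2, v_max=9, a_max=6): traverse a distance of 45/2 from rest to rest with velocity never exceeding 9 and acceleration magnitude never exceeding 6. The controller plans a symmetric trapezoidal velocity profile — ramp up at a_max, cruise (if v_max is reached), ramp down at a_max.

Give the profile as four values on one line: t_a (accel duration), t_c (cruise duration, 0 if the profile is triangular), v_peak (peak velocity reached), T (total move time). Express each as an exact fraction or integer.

t_a=3/2 t_c=1 v_peak=9 T=4

v_max²/a_max = 9²/6 = 27/2
45/2 ≥ 27/2 so v_max reached
t_a = 9/6 = 3/2; v_peak = 9
d_cruise = 45/2 − 27/2 = 9; t_c = 9/9 = 1
T = 2·3/2 + 1 = 4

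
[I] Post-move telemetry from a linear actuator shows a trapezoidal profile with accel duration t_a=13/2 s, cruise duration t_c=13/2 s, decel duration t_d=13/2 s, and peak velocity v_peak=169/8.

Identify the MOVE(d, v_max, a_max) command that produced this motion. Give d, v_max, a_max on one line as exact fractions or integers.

a_max = (169/8)/(13/2) = 13/4
d_a = ½·169/8·13/2 = 2197/32; d_c = 169/8·13/2 = 2197/16
d = 2·2197/32 + 2197/16 = 2197/8
t_c = 13/2 > 0 → v_max = v_peak = 169/8

d=2197/8 v_max=169/8 a_max=13/4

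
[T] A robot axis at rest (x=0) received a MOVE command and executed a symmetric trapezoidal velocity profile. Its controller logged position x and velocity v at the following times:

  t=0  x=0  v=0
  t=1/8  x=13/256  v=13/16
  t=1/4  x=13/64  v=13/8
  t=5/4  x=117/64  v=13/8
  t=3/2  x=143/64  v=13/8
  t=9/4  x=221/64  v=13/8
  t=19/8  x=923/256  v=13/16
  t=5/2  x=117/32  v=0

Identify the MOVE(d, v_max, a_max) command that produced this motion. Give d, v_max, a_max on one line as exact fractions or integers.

d=117/32 v_max=13/8 a_max=13/2

final state: t=5/2, x=117/32, v=0 → d = 117/32
a_max = (13/16−0)/(1/8−0) = 13/2
max v = 13/8 over t∈[1/4,9/4] → v_max = 13/8
check: 13/8·(1/4+2) = 117/32 ✓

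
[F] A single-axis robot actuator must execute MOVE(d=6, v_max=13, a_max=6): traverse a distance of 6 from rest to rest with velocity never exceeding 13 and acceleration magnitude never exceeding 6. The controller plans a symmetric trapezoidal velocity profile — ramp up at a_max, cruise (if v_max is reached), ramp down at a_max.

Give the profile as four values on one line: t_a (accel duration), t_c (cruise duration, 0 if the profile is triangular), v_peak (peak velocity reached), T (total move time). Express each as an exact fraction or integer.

t_a=1 t_c=0 v_peak=6 T=2

vₘ²/aₘ = 13²/6 = 169/6
6 < 169/6 so t_c = 0
v_peak = √(6·6) = √36 = 6
t_a = 6/6 = 1; t_c = 0
T = 2·1 = 2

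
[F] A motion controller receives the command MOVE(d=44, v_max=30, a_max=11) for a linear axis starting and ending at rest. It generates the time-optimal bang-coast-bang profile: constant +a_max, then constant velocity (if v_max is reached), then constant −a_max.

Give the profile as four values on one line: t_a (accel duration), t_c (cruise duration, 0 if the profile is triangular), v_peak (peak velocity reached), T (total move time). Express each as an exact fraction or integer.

vₘ²/aₘ = 30²/11 = 900/11
44 < 900/11 so t_c = 0
v_peak = √(44·11) = √484 = 22
t_a = 22/11 = 2; t_c = 0
T = 2·2 = 4

t_a=2 t_c=0 v_peak=22 T=4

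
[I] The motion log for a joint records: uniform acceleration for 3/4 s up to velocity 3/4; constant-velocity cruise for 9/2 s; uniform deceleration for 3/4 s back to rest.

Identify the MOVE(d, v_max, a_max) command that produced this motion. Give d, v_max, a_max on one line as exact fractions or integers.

d=63/16 v_max=3/4 a_max=1

a_max = (3/4)/(3/4) = 1
d_a = ½·3/4·3/4 = 9/32; d_c = 3/4·9/2 = 27/8
d = 2·9/32 + 27/8 = 63/16
t_c = 9/2 > 0 so v_max = 3/4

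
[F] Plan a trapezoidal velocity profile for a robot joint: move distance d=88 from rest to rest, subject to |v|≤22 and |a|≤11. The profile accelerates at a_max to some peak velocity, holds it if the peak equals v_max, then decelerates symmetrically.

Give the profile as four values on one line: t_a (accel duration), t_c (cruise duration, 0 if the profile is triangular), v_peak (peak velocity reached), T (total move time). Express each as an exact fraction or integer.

t_a=2 t_c=2 v_peak=22 T=6

(v_max)²/a_max = 22²/11 = 44
88 ≥ 44 so v_max reached
t_a = 22/11 = 2; v_peak = 22
d_cruise = 88 − 44 = 44; t_c = 44/22 = 2
T = 2·2 + 2 = 6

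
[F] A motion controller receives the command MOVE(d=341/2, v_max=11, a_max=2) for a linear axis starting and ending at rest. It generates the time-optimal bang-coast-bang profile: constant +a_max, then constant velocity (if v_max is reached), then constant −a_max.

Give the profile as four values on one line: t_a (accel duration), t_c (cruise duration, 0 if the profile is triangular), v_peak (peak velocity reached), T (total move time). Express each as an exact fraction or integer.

t_a=11/2 t_c=10 v_peak=11 T=21

vₘ²/aₘ = 11²/2 = 121/2
341/2 ≥ 121/2 ⇒ cruise phase
t_a = 11/2; v_peak = 11
d_cruise = 341/2 − 121/2 = 110; t_c = 110/11 = 10
T = 2·11/2 + 10 = 21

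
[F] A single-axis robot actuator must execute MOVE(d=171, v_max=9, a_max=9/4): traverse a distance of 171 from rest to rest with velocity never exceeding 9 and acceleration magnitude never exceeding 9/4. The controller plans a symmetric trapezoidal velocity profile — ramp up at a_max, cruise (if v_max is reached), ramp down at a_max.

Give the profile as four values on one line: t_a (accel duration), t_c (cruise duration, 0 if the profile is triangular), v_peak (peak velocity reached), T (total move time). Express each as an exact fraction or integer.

(v_max)²/a_max = 9²/(9/4) = 36
171 ≥ 36 ⇒ cruise phase
t_a = 9/(9/4) = 4; v_peak = 9
d_cruise = 171 − 36 = 135; t_c = 135/9 = 15
T = 2·4 + 15 = 23

t_a=4 t_c=15 v_peak=9 T=23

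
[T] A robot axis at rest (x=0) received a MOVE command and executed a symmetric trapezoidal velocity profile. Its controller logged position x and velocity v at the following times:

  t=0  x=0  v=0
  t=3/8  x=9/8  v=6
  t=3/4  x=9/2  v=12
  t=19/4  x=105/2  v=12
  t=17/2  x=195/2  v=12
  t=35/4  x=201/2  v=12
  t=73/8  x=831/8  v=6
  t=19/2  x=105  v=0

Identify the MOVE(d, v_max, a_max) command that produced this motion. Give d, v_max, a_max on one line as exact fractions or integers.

final state: t=19/2, x=105, v=0 → d = 105
a_max = (6−0)/(3/8−0) = 16
max v = 12 over t∈[3/4,35/4] → v_max = 12
check: 12·(3/4+8) = 105 ✓

d=105 v_max=12 a_max=16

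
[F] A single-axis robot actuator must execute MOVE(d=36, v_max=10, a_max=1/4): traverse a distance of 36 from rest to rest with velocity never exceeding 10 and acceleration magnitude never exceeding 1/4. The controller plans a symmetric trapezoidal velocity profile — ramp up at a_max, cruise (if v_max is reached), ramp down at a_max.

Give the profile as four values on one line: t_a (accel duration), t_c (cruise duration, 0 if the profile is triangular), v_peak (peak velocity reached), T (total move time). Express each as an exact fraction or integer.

vₘ²/aₘ = 10²/(1/4) = 400
36 < 400 ⇒ no cruise
v_peak = √(36·1/4) = √9 = 3
t_a = 3/(1/4) = 12; t_c = 0
T = 2·12 = 24

t_a=12 t_c=0 v_peak=3 T=24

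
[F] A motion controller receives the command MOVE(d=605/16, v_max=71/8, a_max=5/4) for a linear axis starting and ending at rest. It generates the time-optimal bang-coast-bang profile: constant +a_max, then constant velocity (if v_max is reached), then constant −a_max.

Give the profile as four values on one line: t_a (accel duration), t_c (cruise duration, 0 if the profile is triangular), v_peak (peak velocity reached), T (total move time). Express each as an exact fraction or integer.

v_max²/a_max = (71/8)²/(5/4) = 5041/80
605/16 < 5041/80 ⇒ no cruise
v_peak = √(605/16·5/4) = √(3025/64) = 55/8
t_a = (55/8)/(5/4) = 11/2; t_c = 0
T = 2·11/2 = 11

t_a=11/2 t_c=0 v_peak=55/8 T=11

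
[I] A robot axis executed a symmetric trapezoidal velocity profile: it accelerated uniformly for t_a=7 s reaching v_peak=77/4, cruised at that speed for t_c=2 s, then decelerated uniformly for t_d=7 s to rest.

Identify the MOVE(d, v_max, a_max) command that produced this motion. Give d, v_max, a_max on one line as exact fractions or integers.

d=693/4 v_max=77/4 a_max=11/4

a_max = (77/4)/7 = 11/4
d_a = ½·77/4·7 = 539/8; d_c = 77/4·2 = 77/2
d = 2·539/8 + 77/2 = 693/4
t_c = 2 > 0 → v_max = v_peak = 77/4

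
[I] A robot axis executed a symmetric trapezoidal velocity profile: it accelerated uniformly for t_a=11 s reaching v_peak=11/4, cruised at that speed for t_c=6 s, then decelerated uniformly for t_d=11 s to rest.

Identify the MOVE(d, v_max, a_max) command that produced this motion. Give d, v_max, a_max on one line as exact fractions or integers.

a_max = (11/4)/11 = 1/4
d_a = ½·11/4·11 = 121/8; d_c = 11/4·6 = 33/2
d = 2·121/8 + 33/2 = 187/4
t_c = 6 > 0 ⇒ limit active, v_max = 11/4

d=187/4 v_max=11/4 a_max=1/4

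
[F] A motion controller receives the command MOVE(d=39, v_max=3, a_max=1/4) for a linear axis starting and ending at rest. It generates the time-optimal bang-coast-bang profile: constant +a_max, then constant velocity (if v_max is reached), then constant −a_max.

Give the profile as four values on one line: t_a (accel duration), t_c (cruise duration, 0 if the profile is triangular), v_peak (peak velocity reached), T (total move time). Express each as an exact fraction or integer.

t_a=12 t_c=1 v_peak=3 T=25

v_max²/a_max = 3²/(1/4) = 36
39 ≥ 36 ⇒ cruise phase
t_a = 3/(1/4) = 12; v_peak = 3
d_cruise = 39 − 36 = 3; t_c = 3/3 = 1
T = 2·12 + 1 = 25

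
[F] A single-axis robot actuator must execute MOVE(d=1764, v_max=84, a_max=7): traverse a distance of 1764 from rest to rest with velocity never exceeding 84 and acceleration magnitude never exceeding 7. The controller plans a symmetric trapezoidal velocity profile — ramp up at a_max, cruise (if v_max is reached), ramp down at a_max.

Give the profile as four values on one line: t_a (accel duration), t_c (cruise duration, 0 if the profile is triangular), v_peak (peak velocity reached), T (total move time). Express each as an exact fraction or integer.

t_a=12 t_c=9 v_peak=84 T=33

(v_max)²/a_max = 84²/7 = 1008
1764 ≥ 1008 ⇒ cruise phase
t_a = 84/7 = 12; v_peak = 84
d_cruise = 1764 − 1008 = 756; t_c = 756/84 = 9
T = 2·12 + 9 = 33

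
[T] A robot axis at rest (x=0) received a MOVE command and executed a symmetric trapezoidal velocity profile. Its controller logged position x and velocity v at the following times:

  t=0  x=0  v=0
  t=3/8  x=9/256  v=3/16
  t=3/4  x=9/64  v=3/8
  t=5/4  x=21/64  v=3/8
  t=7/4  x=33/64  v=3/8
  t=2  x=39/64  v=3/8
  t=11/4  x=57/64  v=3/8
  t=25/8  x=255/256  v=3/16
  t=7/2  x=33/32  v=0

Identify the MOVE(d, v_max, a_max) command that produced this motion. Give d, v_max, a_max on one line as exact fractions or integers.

final state: t=7/2, x=33/32, v=0 → d = 33/32
a_max = (3/16−0)/(3/8−0) = 1/2
max v = 3/8 over t∈[3/4,11/4] → v_max = 3/8
check: 3/8·(3/4+2) = 33/32 ✓

d=33/32 v_max=3/8 a_max=1/2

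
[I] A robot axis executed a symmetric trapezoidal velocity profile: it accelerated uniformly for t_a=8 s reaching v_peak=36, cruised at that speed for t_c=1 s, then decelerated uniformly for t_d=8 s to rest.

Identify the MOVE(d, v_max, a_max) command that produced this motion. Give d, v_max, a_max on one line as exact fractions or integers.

d=324 v_max=36 a_max=9/2

a_max = 36/8 = 9/2
d_a = ½·36·8 = 144; d_c = 36·1 = 36
d = 2·144 + 36 = 324
t_c = 1 > 0 → v_max = v_peak = 36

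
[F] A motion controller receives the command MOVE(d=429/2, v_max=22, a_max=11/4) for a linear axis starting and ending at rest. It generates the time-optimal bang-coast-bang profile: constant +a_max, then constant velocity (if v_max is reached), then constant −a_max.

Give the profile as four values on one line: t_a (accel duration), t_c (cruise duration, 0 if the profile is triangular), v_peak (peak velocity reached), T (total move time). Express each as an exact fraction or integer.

t_a=8 t_c=7/4 v_peak=22 T=71/4

vₘ²/aₘ = 22²/(11/4) = 176
429/2 ≥ 176 so v_max reached
t_a = 22/(11/4) = 8; v_peak = 22
d_cruise = 429/2 − 176 = 77/2; t_c = (77/2)/22 = 7/4
T = 2·8 + 7/4 = 71/4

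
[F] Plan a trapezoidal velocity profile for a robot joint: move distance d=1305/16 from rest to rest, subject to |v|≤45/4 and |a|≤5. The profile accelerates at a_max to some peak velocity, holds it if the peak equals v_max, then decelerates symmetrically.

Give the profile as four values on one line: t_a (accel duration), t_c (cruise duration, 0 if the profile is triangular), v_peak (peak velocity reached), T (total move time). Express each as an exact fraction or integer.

t_a=9/4 t_c=5 v_peak=45/4 T=19/2

(v_max)²/a_max = (45/4)²/5 = 405/16
1305/16 ≥ 405/16 ⇒ cruise phase
t_a = (45/4)/5 = 9/4; v_peak = 45/4
d_cruise = 1305/16 − 405/16 = 225/4; t_c = (225/4)/(45/4) = 5
T = 2·9/4 + 5 = 19/2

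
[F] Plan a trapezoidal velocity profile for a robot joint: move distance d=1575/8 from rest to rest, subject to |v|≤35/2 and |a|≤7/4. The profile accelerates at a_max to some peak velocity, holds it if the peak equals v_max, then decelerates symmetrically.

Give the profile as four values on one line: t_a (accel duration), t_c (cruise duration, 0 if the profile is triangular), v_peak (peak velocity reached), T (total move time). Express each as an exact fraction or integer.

t_a=10 t_c=5/4 v_peak=35/2 T=85/4

v_max²/a_max = (35/2)²/(7/4) = 175
1575/8 ≥ 175 ⇒ cruise phase
t_a = (35/2)/(7/4) = 10; v_peak = 35/2
d_cruise = 1575/8 − 175 = 175/8; t_c = (175/8)/(35/2) = 5/4
T = 2·10 + 5/4 = 85/4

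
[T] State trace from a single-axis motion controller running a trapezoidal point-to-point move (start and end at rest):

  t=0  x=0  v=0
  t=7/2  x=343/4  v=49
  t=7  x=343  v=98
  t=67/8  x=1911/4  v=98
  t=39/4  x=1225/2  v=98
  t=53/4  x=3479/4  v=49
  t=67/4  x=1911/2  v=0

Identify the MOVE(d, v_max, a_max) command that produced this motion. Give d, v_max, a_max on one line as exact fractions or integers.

final state: t=67/4, x=1911/2, v=0 → d = 1911/2
a_max = (49−0)/(7/2−0) = 14
max v = 98 over t∈[7,39/4] → v_max = 98
check: 98·(7+11/4) = 1911/2 ✓

d=1911/2 v_max=98 a_max=14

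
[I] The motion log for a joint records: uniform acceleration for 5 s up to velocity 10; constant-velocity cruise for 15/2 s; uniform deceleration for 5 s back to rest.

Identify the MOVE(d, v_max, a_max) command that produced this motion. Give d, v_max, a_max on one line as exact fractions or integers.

a_max = 10/5 = 2
d_a = ½·10·5 = 25; d_c = 10·15/2 = 75
d = 2·25 + 75 = 125
t_c = 15/2 > 0 → v_max = v_peak = 10

d=125 v_max=10 a_max=2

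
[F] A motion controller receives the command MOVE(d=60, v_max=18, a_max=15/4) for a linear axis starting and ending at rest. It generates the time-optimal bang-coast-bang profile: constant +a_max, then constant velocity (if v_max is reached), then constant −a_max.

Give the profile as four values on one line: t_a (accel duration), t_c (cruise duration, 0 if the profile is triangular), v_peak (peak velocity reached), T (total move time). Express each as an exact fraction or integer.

t_a=4 t_c=0 v_peak=15 T=8

vₘ²/aₘ = 18²/(15/4) = 432/5
60 < 432/5 → triangular
v_peak = √(60·15/4) = √225 = 15
t_a = 15/(15/4) = 4; t_c = 0
T = 2·4 = 8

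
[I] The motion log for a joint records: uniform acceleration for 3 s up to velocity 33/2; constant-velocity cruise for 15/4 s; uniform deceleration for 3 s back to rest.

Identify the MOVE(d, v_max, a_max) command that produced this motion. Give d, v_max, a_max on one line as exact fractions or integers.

a_max = (33/2)/3 = 11/2
d_a = ½·33/2·3 = 99/4; d_c = 33/2·15/4 = 495/8
d = 2·99/4 + 495/8 = 891/8
t_c = 15/4 > 0 so v_max = 33/2

d=891/8 v_max=33/2 a_max=11/2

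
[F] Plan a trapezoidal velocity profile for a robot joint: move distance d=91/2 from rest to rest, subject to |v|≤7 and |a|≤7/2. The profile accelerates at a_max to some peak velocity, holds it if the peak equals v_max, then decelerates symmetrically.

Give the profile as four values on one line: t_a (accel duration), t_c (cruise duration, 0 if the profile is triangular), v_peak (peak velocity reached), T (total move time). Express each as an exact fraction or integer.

t_a=2 t_c=9/2 v_peak=7 T=17/2

(v_max)²/a_max = 7²/(7/2) = 14
91/2 ≥ 14 → trapezoidal
t_a = 7/(7/2) = 2; v_peak = 7
d_cruise = 91/2 − 14 = 63/2; t_c = (63/2)/7 = 9/2
T = 2·2 + 9/2 = 17/2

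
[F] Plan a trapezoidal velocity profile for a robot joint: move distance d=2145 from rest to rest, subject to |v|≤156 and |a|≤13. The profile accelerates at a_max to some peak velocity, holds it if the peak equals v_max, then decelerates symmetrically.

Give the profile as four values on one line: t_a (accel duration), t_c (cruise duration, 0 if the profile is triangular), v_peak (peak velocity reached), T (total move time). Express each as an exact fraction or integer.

(v_max)²/a_max = 156²/13 = 1872
2145 ≥ 1872 ⇒ cruise phase
t_a = 156/13 = 12; v_peak = 156
d_cruise = 2145 − 1872 = 273; t_c = 273/156 = 7/4
T = 2·12 + 7/4 = 103/4

t_a=12 t_c=7/4 v_peak=156 T=103/4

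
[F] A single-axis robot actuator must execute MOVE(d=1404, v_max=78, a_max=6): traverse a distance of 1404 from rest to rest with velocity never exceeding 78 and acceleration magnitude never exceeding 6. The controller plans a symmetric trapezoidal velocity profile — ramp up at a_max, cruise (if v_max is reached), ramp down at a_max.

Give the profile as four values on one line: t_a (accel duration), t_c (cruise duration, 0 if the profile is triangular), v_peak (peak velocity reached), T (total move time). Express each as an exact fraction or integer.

v_max²/a_max = 78²/6 = 1014
1404 ≥ 1014 so v_max reached
t_a = 78/6 = 13; v_peak = 78
d_cruise = 1404 − 1014 = 390; t_c = 390/78 = 5
T = 2·13 + 5 = 31

t_a=13 t_c=5 v_peak=78 T=31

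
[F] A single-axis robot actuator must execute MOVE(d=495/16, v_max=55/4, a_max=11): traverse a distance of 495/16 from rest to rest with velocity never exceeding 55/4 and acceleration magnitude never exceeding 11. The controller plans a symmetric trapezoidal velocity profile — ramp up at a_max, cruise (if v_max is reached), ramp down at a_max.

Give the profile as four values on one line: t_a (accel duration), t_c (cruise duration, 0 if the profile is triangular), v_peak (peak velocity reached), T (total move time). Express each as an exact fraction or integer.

v_max²/a_max = (55/4)²/11 = 275/16
495/16 ≥ 275/16 → trapezoidal
t_a = (55/4)/11 = 5/4; v_peak = 55/4
d_cruise = 495/16 − 275/16 = 55/4; t_c = (55/4)/(55/4) = 1
T = 2·5/4 + 1 = 7/2

t_a=5/4 t_c=1 v_peak=55/4 T=7/2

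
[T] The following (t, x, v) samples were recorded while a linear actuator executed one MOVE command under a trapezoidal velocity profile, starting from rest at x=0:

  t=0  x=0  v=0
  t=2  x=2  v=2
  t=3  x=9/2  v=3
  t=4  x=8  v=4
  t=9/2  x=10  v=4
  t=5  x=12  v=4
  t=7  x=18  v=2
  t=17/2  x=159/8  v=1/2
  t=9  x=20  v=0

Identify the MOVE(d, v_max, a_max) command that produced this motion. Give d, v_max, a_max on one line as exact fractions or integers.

final state: t=9, x=20, v=0 → d = 20
a_max = (2−0)/(2−0) = 1
max v = 4 over t∈[4,5] → v_max = 4
check: 4·(4+1) = 20 ✓

d=20 v_max=4 a_max=1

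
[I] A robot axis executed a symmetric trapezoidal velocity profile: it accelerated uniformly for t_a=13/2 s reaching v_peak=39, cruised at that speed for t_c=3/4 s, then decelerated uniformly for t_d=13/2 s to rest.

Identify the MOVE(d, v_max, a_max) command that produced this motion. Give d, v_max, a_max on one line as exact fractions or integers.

d=1131/4 v_max=39 a_max=6

a_max = 39/(13/2) = 6
d_a = ½·39·13/2 = 507/4; d_c = 39·3/4 = 117/4
d = 2·507/4 + 117/4 = 1131/4
t_c = 3/4 > 0 so v_max = 39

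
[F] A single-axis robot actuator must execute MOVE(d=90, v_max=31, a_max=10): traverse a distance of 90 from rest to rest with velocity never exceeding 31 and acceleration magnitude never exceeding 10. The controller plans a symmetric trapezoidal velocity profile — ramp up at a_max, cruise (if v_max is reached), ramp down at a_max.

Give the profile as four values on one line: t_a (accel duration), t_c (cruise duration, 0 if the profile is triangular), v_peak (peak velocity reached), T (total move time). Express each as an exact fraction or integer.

vₘ²/aₘ = 31²/10 = 961/10
90 < 961/10 → triangular
v_peak = √(90·10) = √900 = 30
t_a = 30/10 = 3; t_c = 0
T = 2·3 = 6

t_a=3 t_c=0 v_peak=30 T=6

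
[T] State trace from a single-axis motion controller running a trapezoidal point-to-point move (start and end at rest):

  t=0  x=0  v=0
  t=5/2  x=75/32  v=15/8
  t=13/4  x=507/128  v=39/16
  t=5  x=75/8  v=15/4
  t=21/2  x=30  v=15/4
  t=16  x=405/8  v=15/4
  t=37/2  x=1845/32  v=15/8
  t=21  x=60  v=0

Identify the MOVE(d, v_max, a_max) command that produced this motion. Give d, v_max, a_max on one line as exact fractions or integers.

d=60 v_max=15/4 a_max=3/4

final state: t=21, x=60, v=0 → d = 60
a_max = (15/8−0)/(5/2−0) = 3/4
max v = 15/4 over t∈[5,16] → v_max = 15/4
check: 15/4·(5+11) = 60 ✓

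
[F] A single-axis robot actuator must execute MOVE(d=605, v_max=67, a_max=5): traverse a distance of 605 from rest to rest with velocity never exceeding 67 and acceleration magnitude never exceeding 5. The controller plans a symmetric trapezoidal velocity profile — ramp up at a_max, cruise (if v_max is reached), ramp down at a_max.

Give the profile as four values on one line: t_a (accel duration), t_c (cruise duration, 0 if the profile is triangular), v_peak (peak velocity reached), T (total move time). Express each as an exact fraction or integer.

vₘ²/aₘ = 67²/5 = 4489/5
605 < 4489/5 ⇒ no cruise
v_peak = √(605·5) = √3025 = 55
t_a = 55/5 = 11; t_c = 0
T = 2·11 = 22

t_a=11 t_c=0 v_peak=55 T=22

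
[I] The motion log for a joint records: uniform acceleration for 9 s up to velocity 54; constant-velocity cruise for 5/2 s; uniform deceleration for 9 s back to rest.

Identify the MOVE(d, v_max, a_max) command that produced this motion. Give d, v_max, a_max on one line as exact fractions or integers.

d=621 v_max=54 a_max=6

a_max = 54/9 = 6
d_a = ½·54·9 = 243; d_c = 54·5/2 = 135
d = 2·243 + 135 = 621
t_c = 5/2 > 0 ⇒ limit active, v_max = 54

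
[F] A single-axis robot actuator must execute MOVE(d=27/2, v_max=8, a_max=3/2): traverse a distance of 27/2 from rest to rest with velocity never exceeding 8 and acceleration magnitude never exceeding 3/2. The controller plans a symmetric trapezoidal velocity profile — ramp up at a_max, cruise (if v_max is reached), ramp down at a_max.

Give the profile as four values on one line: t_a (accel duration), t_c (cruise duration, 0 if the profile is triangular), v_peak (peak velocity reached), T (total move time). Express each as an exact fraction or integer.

vₘ²/aₘ = 8²/(3/2) = 128/3
27/2 < 128/3 ⇒ no cruise
v_peak = √(27/2·3/2) = √(81/4) = 9/2
t_a = (9/2)/(3/2) = 3; t_c = 0
T = 2·3 = 6

t_a=3 t_c=0 v_peak=9/2 T=6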